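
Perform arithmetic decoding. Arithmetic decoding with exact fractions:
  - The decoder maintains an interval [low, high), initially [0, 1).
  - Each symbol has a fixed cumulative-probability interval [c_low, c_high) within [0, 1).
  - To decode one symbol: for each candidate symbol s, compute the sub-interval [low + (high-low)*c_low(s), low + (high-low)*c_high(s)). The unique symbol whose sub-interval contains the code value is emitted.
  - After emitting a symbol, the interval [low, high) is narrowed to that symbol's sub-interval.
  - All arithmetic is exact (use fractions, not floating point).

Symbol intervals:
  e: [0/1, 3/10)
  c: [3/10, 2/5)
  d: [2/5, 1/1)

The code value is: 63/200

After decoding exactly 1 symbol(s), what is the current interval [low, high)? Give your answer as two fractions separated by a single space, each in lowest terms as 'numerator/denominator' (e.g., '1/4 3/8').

Answer: 3/10 2/5

Derivation:
Step 1: interval [0/1, 1/1), width = 1/1 - 0/1 = 1/1
  'e': [0/1 + 1/1*0/1, 0/1 + 1/1*3/10) = [0/1, 3/10)
  'c': [0/1 + 1/1*3/10, 0/1 + 1/1*2/5) = [3/10, 2/5) <- contains code 63/200
  'd': [0/1 + 1/1*2/5, 0/1 + 1/1*1/1) = [2/5, 1/1)
  emit 'c', narrow to [3/10, 2/5)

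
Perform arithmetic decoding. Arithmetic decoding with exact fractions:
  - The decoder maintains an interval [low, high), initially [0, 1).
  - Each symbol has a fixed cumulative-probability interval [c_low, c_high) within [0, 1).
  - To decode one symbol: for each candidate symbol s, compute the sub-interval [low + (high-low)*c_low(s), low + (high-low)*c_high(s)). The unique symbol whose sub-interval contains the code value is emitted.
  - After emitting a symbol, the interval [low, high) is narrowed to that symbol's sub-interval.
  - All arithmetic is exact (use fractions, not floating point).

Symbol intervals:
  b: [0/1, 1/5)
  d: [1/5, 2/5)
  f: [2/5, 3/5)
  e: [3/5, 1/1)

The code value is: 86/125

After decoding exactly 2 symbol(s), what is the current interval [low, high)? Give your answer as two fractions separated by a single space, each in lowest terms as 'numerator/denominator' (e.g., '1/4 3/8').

Answer: 17/25 19/25

Derivation:
Step 1: interval [0/1, 1/1), width = 1/1 - 0/1 = 1/1
  'b': [0/1 + 1/1*0/1, 0/1 + 1/1*1/5) = [0/1, 1/5)
  'd': [0/1 + 1/1*1/5, 0/1 + 1/1*2/5) = [1/5, 2/5)
  'f': [0/1 + 1/1*2/5, 0/1 + 1/1*3/5) = [2/5, 3/5)
  'e': [0/1 + 1/1*3/5, 0/1 + 1/1*1/1) = [3/5, 1/1) <- contains code 86/125
  emit 'e', narrow to [3/5, 1/1)
Step 2: interval [3/5, 1/1), width = 1/1 - 3/5 = 2/5
  'b': [3/5 + 2/5*0/1, 3/5 + 2/5*1/5) = [3/5, 17/25)
  'd': [3/5 + 2/5*1/5, 3/5 + 2/5*2/5) = [17/25, 19/25) <- contains code 86/125
  'f': [3/5 + 2/5*2/5, 3/5 + 2/5*3/5) = [19/25, 21/25)
  'e': [3/5 + 2/5*3/5, 3/5 + 2/5*1/1) = [21/25, 1/1)
  emit 'd', narrow to [17/25, 19/25)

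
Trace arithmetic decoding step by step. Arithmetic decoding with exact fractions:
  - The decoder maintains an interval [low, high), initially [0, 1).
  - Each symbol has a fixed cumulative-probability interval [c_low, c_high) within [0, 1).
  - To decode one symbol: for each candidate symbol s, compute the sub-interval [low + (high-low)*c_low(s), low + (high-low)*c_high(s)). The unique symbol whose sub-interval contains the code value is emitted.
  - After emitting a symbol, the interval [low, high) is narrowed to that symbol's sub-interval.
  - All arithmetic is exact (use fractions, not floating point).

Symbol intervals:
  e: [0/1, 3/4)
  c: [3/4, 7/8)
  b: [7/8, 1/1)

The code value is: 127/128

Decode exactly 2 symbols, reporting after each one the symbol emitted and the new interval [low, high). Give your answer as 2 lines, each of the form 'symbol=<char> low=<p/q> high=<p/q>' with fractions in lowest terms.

Step 1: interval [0/1, 1/1), width = 1/1 - 0/1 = 1/1
  'e': [0/1 + 1/1*0/1, 0/1 + 1/1*3/4) = [0/1, 3/4)
  'c': [0/1 + 1/1*3/4, 0/1 + 1/1*7/8) = [3/4, 7/8)
  'b': [0/1 + 1/1*7/8, 0/1 + 1/1*1/1) = [7/8, 1/1) <- contains code 127/128
  emit 'b', narrow to [7/8, 1/1)
Step 2: interval [7/8, 1/1), width = 1/1 - 7/8 = 1/8
  'e': [7/8 + 1/8*0/1, 7/8 + 1/8*3/4) = [7/8, 31/32)
  'c': [7/8 + 1/8*3/4, 7/8 + 1/8*7/8) = [31/32, 63/64)
  'b': [7/8 + 1/8*7/8, 7/8 + 1/8*1/1) = [63/64, 1/1) <- contains code 127/128
  emit 'b', narrow to [63/64, 1/1)

Answer: symbol=b low=7/8 high=1/1
symbol=b low=63/64 high=1/1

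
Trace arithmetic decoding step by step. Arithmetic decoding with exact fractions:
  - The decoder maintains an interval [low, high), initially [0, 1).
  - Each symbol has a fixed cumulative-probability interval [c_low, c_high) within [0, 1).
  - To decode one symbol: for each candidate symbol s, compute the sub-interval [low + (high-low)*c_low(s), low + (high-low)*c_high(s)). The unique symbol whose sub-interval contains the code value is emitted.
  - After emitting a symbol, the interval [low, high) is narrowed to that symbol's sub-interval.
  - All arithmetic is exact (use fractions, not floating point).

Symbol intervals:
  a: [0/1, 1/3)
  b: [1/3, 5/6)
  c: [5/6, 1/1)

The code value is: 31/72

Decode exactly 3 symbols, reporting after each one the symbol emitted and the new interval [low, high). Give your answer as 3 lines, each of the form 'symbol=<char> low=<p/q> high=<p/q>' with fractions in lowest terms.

Answer: symbol=b low=1/3 high=5/6
symbol=a low=1/3 high=1/2
symbol=b low=7/18 high=17/36

Derivation:
Step 1: interval [0/1, 1/1), width = 1/1 - 0/1 = 1/1
  'a': [0/1 + 1/1*0/1, 0/1 + 1/1*1/3) = [0/1, 1/3)
  'b': [0/1 + 1/1*1/3, 0/1 + 1/1*5/6) = [1/3, 5/6) <- contains code 31/72
  'c': [0/1 + 1/1*5/6, 0/1 + 1/1*1/1) = [5/6, 1/1)
  emit 'b', narrow to [1/3, 5/6)
Step 2: interval [1/3, 5/6), width = 5/6 - 1/3 = 1/2
  'a': [1/3 + 1/2*0/1, 1/3 + 1/2*1/3) = [1/3, 1/2) <- contains code 31/72
  'b': [1/3 + 1/2*1/3, 1/3 + 1/2*5/6) = [1/2, 3/4)
  'c': [1/3 + 1/2*5/6, 1/3 + 1/2*1/1) = [3/4, 5/6)
  emit 'a', narrow to [1/3, 1/2)
Step 3: interval [1/3, 1/2), width = 1/2 - 1/3 = 1/6
  'a': [1/3 + 1/6*0/1, 1/3 + 1/6*1/3) = [1/3, 7/18)
  'b': [1/3 + 1/6*1/3, 1/3 + 1/6*5/6) = [7/18, 17/36) <- contains code 31/72
  'c': [1/3 + 1/6*5/6, 1/3 + 1/6*1/1) = [17/36, 1/2)
  emit 'b', narrow to [7/18, 17/36)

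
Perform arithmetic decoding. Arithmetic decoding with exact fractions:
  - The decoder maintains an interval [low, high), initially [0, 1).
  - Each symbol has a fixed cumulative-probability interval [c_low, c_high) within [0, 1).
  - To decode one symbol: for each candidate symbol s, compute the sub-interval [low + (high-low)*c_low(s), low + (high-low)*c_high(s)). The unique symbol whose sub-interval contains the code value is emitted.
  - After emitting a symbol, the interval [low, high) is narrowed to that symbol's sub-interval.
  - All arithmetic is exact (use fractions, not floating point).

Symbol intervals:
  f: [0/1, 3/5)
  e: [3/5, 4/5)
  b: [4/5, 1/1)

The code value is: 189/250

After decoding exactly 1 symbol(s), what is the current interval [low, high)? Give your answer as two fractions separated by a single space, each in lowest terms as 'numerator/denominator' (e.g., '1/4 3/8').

Step 1: interval [0/1, 1/1), width = 1/1 - 0/1 = 1/1
  'f': [0/1 + 1/1*0/1, 0/1 + 1/1*3/5) = [0/1, 3/5)
  'e': [0/1 + 1/1*3/5, 0/1 + 1/1*4/5) = [3/5, 4/5) <- contains code 189/250
  'b': [0/1 + 1/1*4/5, 0/1 + 1/1*1/1) = [4/5, 1/1)
  emit 'e', narrow to [3/5, 4/5)

Answer: 3/5 4/5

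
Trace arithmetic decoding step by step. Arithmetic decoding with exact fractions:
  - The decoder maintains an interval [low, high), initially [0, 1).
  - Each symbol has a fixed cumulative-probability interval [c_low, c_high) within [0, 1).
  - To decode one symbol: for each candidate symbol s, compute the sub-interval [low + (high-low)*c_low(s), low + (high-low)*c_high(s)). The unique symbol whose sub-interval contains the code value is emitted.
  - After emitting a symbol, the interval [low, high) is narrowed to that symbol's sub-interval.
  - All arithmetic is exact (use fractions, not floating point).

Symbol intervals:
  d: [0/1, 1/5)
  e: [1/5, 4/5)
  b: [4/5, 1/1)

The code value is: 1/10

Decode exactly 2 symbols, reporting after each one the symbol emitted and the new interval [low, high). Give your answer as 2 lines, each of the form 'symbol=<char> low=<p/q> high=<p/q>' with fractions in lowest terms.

Step 1: interval [0/1, 1/1), width = 1/1 - 0/1 = 1/1
  'd': [0/1 + 1/1*0/1, 0/1 + 1/1*1/5) = [0/1, 1/5) <- contains code 1/10
  'e': [0/1 + 1/1*1/5, 0/1 + 1/1*4/5) = [1/5, 4/5)
  'b': [0/1 + 1/1*4/5, 0/1 + 1/1*1/1) = [4/5, 1/1)
  emit 'd', narrow to [0/1, 1/5)
Step 2: interval [0/1, 1/5), width = 1/5 - 0/1 = 1/5
  'd': [0/1 + 1/5*0/1, 0/1 + 1/5*1/5) = [0/1, 1/25)
  'e': [0/1 + 1/5*1/5, 0/1 + 1/5*4/5) = [1/25, 4/25) <- contains code 1/10
  'b': [0/1 + 1/5*4/5, 0/1 + 1/5*1/1) = [4/25, 1/5)
  emit 'e', narrow to [1/25, 4/25)

Answer: symbol=d low=0/1 high=1/5
symbol=e low=1/25 high=4/25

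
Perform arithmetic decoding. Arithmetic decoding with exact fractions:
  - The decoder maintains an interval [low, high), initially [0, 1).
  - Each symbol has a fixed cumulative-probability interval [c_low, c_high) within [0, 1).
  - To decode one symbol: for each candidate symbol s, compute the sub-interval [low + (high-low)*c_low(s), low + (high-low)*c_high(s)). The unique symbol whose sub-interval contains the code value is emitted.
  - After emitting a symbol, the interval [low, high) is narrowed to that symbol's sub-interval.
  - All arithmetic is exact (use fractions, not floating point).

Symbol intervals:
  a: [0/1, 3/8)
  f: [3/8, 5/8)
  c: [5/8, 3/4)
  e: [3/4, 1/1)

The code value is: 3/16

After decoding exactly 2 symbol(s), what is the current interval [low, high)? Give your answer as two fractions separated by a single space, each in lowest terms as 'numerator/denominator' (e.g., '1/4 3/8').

Step 1: interval [0/1, 1/1), width = 1/1 - 0/1 = 1/1
  'a': [0/1 + 1/1*0/1, 0/1 + 1/1*3/8) = [0/1, 3/8) <- contains code 3/16
  'f': [0/1 + 1/1*3/8, 0/1 + 1/1*5/8) = [3/8, 5/8)
  'c': [0/1 + 1/1*5/8, 0/1 + 1/1*3/4) = [5/8, 3/4)
  'e': [0/1 + 1/1*3/4, 0/1 + 1/1*1/1) = [3/4, 1/1)
  emit 'a', narrow to [0/1, 3/8)
Step 2: interval [0/1, 3/8), width = 3/8 - 0/1 = 3/8
  'a': [0/1 + 3/8*0/1, 0/1 + 3/8*3/8) = [0/1, 9/64)
  'f': [0/1 + 3/8*3/8, 0/1 + 3/8*5/8) = [9/64, 15/64) <- contains code 3/16
  'c': [0/1 + 3/8*5/8, 0/1 + 3/8*3/4) = [15/64, 9/32)
  'e': [0/1 + 3/8*3/4, 0/1 + 3/8*1/1) = [9/32, 3/8)
  emit 'f', narrow to [9/64, 15/64)

Answer: 9/64 15/64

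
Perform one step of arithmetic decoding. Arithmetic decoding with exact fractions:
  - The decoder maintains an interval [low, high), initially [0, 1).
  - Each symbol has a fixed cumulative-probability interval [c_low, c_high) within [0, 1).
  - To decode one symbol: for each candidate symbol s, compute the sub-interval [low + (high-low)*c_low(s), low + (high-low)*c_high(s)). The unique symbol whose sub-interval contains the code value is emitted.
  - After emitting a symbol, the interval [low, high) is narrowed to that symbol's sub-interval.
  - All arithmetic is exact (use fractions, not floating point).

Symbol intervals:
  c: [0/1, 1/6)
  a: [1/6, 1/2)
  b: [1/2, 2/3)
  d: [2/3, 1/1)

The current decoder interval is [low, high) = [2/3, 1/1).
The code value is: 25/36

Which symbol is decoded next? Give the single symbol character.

Answer: c

Derivation:
Interval width = high − low = 1/1 − 2/3 = 1/3
Scaled code = (code − low) / width = (25/36 − 2/3) / 1/3 = 1/12
  c: [0/1, 1/6) ← scaled code falls here ✓
  a: [1/6, 1/2) 
  b: [1/2, 2/3) 
  d: [2/3, 1/1) 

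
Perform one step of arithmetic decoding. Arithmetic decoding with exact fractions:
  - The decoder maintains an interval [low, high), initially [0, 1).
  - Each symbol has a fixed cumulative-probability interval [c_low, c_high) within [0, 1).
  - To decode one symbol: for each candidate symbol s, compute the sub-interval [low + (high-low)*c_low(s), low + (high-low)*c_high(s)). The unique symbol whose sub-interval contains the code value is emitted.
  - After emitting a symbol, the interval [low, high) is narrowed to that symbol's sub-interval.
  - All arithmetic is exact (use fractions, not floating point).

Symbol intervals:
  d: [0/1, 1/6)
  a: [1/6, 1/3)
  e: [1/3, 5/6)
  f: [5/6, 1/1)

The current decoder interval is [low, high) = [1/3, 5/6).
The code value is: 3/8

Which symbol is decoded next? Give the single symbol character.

Answer: d

Derivation:
Interval width = high − low = 5/6 − 1/3 = 1/2
Scaled code = (code − low) / width = (3/8 − 1/3) / 1/2 = 1/12
  d: [0/1, 1/6) ← scaled code falls here ✓
  a: [1/6, 1/3) 
  e: [1/3, 5/6) 
  f: [5/6, 1/1) 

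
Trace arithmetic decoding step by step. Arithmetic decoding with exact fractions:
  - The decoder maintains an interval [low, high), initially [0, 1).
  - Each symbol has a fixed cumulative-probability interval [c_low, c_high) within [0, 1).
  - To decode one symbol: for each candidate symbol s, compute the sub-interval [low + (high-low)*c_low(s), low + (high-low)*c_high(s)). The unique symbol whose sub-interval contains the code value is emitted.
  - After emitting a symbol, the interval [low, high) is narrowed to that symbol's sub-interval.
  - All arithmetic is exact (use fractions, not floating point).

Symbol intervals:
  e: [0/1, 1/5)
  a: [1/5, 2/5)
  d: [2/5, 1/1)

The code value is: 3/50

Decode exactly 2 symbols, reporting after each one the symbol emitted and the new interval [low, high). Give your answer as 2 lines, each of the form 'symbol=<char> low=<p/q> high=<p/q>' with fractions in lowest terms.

Step 1: interval [0/1, 1/1), width = 1/1 - 0/1 = 1/1
  'e': [0/1 + 1/1*0/1, 0/1 + 1/1*1/5) = [0/1, 1/5) <- contains code 3/50
  'a': [0/1 + 1/1*1/5, 0/1 + 1/1*2/5) = [1/5, 2/5)
  'd': [0/1 + 1/1*2/5, 0/1 + 1/1*1/1) = [2/5, 1/1)
  emit 'e', narrow to [0/1, 1/5)
Step 2: interval [0/1, 1/5), width = 1/5 - 0/1 = 1/5
  'e': [0/1 + 1/5*0/1, 0/1 + 1/5*1/5) = [0/1, 1/25)
  'a': [0/1 + 1/5*1/5, 0/1 + 1/5*2/5) = [1/25, 2/25) <- contains code 3/50
  'd': [0/1 + 1/5*2/5, 0/1 + 1/5*1/1) = [2/25, 1/5)
  emit 'a', narrow to [1/25, 2/25)

Answer: symbol=e low=0/1 high=1/5
symbol=a low=1/25 high=2/25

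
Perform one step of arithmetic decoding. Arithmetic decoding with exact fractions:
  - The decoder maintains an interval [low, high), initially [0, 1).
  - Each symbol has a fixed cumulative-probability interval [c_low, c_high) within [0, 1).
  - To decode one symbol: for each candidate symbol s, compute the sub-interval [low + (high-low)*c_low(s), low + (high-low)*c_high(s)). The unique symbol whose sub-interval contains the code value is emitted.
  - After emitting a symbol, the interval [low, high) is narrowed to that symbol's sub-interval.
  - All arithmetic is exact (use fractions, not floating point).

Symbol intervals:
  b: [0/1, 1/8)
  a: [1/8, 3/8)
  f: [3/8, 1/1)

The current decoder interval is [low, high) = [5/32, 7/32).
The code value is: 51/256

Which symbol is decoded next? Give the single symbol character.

Interval width = high − low = 7/32 − 5/32 = 1/16
Scaled code = (code − low) / width = (51/256 − 5/32) / 1/16 = 11/16
  b: [0/1, 1/8) 
  a: [1/8, 3/8) 
  f: [3/8, 1/1) ← scaled code falls here ✓

Answer: f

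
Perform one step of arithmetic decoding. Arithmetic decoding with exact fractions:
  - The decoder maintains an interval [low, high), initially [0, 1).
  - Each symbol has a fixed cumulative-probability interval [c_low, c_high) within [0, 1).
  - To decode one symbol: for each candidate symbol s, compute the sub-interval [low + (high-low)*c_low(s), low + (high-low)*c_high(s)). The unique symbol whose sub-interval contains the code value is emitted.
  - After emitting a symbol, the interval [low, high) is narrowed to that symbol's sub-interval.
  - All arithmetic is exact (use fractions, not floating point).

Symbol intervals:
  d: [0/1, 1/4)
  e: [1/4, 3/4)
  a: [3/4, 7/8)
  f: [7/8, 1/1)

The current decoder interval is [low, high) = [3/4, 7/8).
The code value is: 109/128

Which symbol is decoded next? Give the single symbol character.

Answer: a

Derivation:
Interval width = high − low = 7/8 − 3/4 = 1/8
Scaled code = (code − low) / width = (109/128 − 3/4) / 1/8 = 13/16
  d: [0/1, 1/4) 
  e: [1/4, 3/4) 
  a: [3/4, 7/8) ← scaled code falls here ✓
  f: [7/8, 1/1) 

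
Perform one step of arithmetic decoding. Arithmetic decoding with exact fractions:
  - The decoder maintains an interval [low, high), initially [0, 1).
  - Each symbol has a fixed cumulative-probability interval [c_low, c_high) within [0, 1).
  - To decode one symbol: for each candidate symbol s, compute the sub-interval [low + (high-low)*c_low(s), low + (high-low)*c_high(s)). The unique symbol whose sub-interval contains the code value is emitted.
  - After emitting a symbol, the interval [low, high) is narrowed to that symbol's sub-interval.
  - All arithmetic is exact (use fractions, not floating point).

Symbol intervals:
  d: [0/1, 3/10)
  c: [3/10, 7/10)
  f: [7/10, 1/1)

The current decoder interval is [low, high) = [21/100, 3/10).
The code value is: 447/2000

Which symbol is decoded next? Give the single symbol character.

Answer: d

Derivation:
Interval width = high − low = 3/10 − 21/100 = 9/100
Scaled code = (code − low) / width = (447/2000 − 21/100) / 9/100 = 3/20
  d: [0/1, 3/10) ← scaled code falls here ✓
  c: [3/10, 7/10) 
  f: [7/10, 1/1) 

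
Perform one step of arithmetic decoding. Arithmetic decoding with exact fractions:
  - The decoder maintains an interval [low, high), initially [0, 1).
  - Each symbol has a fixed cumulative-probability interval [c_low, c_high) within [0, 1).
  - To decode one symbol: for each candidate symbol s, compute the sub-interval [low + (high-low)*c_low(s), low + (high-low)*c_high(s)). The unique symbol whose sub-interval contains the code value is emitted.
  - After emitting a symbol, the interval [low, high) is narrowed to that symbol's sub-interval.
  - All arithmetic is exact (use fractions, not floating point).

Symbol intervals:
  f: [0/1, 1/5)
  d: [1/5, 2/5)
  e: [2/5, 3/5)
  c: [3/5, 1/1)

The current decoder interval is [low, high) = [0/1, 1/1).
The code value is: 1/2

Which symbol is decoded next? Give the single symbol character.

Answer: e

Derivation:
Interval width = high − low = 1/1 − 0/1 = 1/1
Scaled code = (code − low) / width = (1/2 − 0/1) / 1/1 = 1/2
  f: [0/1, 1/5) 
  d: [1/5, 2/5) 
  e: [2/5, 3/5) ← scaled code falls here ✓
  c: [3/5, 1/1) 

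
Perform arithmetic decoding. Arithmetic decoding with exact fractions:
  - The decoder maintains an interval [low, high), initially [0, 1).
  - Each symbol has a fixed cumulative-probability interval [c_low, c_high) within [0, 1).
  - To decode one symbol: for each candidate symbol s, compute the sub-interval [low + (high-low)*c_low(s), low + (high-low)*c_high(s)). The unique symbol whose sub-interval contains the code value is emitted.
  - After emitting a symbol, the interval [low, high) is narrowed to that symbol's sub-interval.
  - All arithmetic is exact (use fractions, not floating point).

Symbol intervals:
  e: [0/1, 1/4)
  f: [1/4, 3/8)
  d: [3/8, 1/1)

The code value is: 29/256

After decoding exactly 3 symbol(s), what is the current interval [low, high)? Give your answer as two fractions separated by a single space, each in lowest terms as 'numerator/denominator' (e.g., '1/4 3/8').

Step 1: interval [0/1, 1/1), width = 1/1 - 0/1 = 1/1
  'e': [0/1 + 1/1*0/1, 0/1 + 1/1*1/4) = [0/1, 1/4) <- contains code 29/256
  'f': [0/1 + 1/1*1/4, 0/1 + 1/1*3/8) = [1/4, 3/8)
  'd': [0/1 + 1/1*3/8, 0/1 + 1/1*1/1) = [3/8, 1/1)
  emit 'e', narrow to [0/1, 1/4)
Step 2: interval [0/1, 1/4), width = 1/4 - 0/1 = 1/4
  'e': [0/1 + 1/4*0/1, 0/1 + 1/4*1/4) = [0/1, 1/16)
  'f': [0/1 + 1/4*1/4, 0/1 + 1/4*3/8) = [1/16, 3/32)
  'd': [0/1 + 1/4*3/8, 0/1 + 1/4*1/1) = [3/32, 1/4) <- contains code 29/256
  emit 'd', narrow to [3/32, 1/4)
Step 3: interval [3/32, 1/4), width = 1/4 - 3/32 = 5/32
  'e': [3/32 + 5/32*0/1, 3/32 + 5/32*1/4) = [3/32, 17/128) <- contains code 29/256
  'f': [3/32 + 5/32*1/4, 3/32 + 5/32*3/8) = [17/128, 39/256)
  'd': [3/32 + 5/32*3/8, 3/32 + 5/32*1/1) = [39/256, 1/4)
  emit 'e', narrow to [3/32, 17/128)

Answer: 3/32 17/128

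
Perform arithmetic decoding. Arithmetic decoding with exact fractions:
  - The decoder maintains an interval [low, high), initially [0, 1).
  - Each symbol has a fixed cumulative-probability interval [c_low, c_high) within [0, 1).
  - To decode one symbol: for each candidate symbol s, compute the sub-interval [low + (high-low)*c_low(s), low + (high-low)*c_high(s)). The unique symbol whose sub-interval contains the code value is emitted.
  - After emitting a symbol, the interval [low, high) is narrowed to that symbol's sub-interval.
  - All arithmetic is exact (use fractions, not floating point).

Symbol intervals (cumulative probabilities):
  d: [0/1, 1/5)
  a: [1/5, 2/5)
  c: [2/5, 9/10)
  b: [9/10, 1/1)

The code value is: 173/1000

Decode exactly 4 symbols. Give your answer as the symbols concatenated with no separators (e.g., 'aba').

Step 1: interval [0/1, 1/1), width = 1/1 - 0/1 = 1/1
  'd': [0/1 + 1/1*0/1, 0/1 + 1/1*1/5) = [0/1, 1/5) <- contains code 173/1000
  'a': [0/1 + 1/1*1/5, 0/1 + 1/1*2/5) = [1/5, 2/5)
  'c': [0/1 + 1/1*2/5, 0/1 + 1/1*9/10) = [2/5, 9/10)
  'b': [0/1 + 1/1*9/10, 0/1 + 1/1*1/1) = [9/10, 1/1)
  emit 'd', narrow to [0/1, 1/5)
Step 2: interval [0/1, 1/5), width = 1/5 - 0/1 = 1/5
  'd': [0/1 + 1/5*0/1, 0/1 + 1/5*1/5) = [0/1, 1/25)
  'a': [0/1 + 1/5*1/5, 0/1 + 1/5*2/5) = [1/25, 2/25)
  'c': [0/1 + 1/5*2/5, 0/1 + 1/5*9/10) = [2/25, 9/50) <- contains code 173/1000
  'b': [0/1 + 1/5*9/10, 0/1 + 1/5*1/1) = [9/50, 1/5)
  emit 'c', narrow to [2/25, 9/50)
Step 3: interval [2/25, 9/50), width = 9/50 - 2/25 = 1/10
  'd': [2/25 + 1/10*0/1, 2/25 + 1/10*1/5) = [2/25, 1/10)
  'a': [2/25 + 1/10*1/5, 2/25 + 1/10*2/5) = [1/10, 3/25)
  'c': [2/25 + 1/10*2/5, 2/25 + 1/10*9/10) = [3/25, 17/100)
  'b': [2/25 + 1/10*9/10, 2/25 + 1/10*1/1) = [17/100, 9/50) <- contains code 173/1000
  emit 'b', narrow to [17/100, 9/50)
Step 4: interval [17/100, 9/50), width = 9/50 - 17/100 = 1/100
  'd': [17/100 + 1/100*0/1, 17/100 + 1/100*1/5) = [17/100, 43/250)
  'a': [17/100 + 1/100*1/5, 17/100 + 1/100*2/5) = [43/250, 87/500) <- contains code 173/1000
  'c': [17/100 + 1/100*2/5, 17/100 + 1/100*9/10) = [87/500, 179/1000)
  'b': [17/100 + 1/100*9/10, 17/100 + 1/100*1/1) = [179/1000, 9/50)
  emit 'a', narrow to [43/250, 87/500)

Answer: dcba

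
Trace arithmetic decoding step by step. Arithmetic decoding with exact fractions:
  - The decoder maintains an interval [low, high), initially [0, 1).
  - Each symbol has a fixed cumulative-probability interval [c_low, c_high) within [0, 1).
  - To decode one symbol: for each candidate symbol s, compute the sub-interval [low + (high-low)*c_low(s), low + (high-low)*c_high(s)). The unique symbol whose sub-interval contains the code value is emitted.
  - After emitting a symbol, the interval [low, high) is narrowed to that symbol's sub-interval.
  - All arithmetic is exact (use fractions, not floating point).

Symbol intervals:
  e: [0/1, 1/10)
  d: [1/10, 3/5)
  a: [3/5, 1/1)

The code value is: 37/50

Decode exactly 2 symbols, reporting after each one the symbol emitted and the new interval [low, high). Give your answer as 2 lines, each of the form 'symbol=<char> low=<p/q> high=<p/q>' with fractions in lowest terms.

Step 1: interval [0/1, 1/1), width = 1/1 - 0/1 = 1/1
  'e': [0/1 + 1/1*0/1, 0/1 + 1/1*1/10) = [0/1, 1/10)
  'd': [0/1 + 1/1*1/10, 0/1 + 1/1*3/5) = [1/10, 3/5)
  'a': [0/1 + 1/1*3/5, 0/1 + 1/1*1/1) = [3/5, 1/1) <- contains code 37/50
  emit 'a', narrow to [3/5, 1/1)
Step 2: interval [3/5, 1/1), width = 1/1 - 3/5 = 2/5
  'e': [3/5 + 2/5*0/1, 3/5 + 2/5*1/10) = [3/5, 16/25)
  'd': [3/5 + 2/5*1/10, 3/5 + 2/5*3/5) = [16/25, 21/25) <- contains code 37/50
  'a': [3/5 + 2/5*3/5, 3/5 + 2/5*1/1) = [21/25, 1/1)
  emit 'd', narrow to [16/25, 21/25)

Answer: symbol=a low=3/5 high=1/1
symbol=d low=16/25 high=21/25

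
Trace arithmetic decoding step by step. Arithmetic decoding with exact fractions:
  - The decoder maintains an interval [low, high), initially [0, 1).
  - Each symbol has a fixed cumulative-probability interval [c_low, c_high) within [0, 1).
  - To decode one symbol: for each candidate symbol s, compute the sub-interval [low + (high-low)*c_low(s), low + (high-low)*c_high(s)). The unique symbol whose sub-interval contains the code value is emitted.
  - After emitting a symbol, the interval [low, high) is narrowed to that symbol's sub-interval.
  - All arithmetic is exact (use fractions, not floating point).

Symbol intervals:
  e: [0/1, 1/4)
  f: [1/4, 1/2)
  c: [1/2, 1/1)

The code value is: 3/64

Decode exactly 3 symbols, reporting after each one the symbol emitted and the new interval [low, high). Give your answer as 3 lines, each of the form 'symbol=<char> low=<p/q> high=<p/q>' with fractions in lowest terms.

Answer: symbol=e low=0/1 high=1/4
symbol=e low=0/1 high=1/16
symbol=c low=1/32 high=1/16

Derivation:
Step 1: interval [0/1, 1/1), width = 1/1 - 0/1 = 1/1
  'e': [0/1 + 1/1*0/1, 0/1 + 1/1*1/4) = [0/1, 1/4) <- contains code 3/64
  'f': [0/1 + 1/1*1/4, 0/1 + 1/1*1/2) = [1/4, 1/2)
  'c': [0/1 + 1/1*1/2, 0/1 + 1/1*1/1) = [1/2, 1/1)
  emit 'e', narrow to [0/1, 1/4)
Step 2: interval [0/1, 1/4), width = 1/4 - 0/1 = 1/4
  'e': [0/1 + 1/4*0/1, 0/1 + 1/4*1/4) = [0/1, 1/16) <- contains code 3/64
  'f': [0/1 + 1/4*1/4, 0/1 + 1/4*1/2) = [1/16, 1/8)
  'c': [0/1 + 1/4*1/2, 0/1 + 1/4*1/1) = [1/8, 1/4)
  emit 'e', narrow to [0/1, 1/16)
Step 3: interval [0/1, 1/16), width = 1/16 - 0/1 = 1/16
  'e': [0/1 + 1/16*0/1, 0/1 + 1/16*1/4) = [0/1, 1/64)
  'f': [0/1 + 1/16*1/4, 0/1 + 1/16*1/2) = [1/64, 1/32)
  'c': [0/1 + 1/16*1/2, 0/1 + 1/16*1/1) = [1/32, 1/16) <- contains code 3/64
  emit 'c', narrow to [1/32, 1/16)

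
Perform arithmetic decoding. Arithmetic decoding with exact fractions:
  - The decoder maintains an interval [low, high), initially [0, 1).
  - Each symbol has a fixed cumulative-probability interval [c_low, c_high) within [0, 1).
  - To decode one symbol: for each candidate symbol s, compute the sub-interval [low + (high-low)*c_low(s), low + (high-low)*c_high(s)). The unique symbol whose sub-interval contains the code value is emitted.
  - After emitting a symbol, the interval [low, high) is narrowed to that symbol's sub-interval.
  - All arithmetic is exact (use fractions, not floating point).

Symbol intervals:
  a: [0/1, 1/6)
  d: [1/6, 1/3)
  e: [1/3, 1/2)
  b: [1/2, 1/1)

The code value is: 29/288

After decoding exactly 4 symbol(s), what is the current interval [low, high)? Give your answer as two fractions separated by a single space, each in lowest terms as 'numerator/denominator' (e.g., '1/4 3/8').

Answer: 43/432 11/108

Derivation:
Step 1: interval [0/1, 1/1), width = 1/1 - 0/1 = 1/1
  'a': [0/1 + 1/1*0/1, 0/1 + 1/1*1/6) = [0/1, 1/6) <- contains code 29/288
  'd': [0/1 + 1/1*1/6, 0/1 + 1/1*1/3) = [1/6, 1/3)
  'e': [0/1 + 1/1*1/3, 0/1 + 1/1*1/2) = [1/3, 1/2)
  'b': [0/1 + 1/1*1/2, 0/1 + 1/1*1/1) = [1/2, 1/1)
  emit 'a', narrow to [0/1, 1/6)
Step 2: interval [0/1, 1/6), width = 1/6 - 0/1 = 1/6
  'a': [0/1 + 1/6*0/1, 0/1 + 1/6*1/6) = [0/1, 1/36)
  'd': [0/1 + 1/6*1/6, 0/1 + 1/6*1/3) = [1/36, 1/18)
  'e': [0/1 + 1/6*1/3, 0/1 + 1/6*1/2) = [1/18, 1/12)
  'b': [0/1 + 1/6*1/2, 0/1 + 1/6*1/1) = [1/12, 1/6) <- contains code 29/288
  emit 'b', narrow to [1/12, 1/6)
Step 3: interval [1/12, 1/6), width = 1/6 - 1/12 = 1/12
  'a': [1/12 + 1/12*0/1, 1/12 + 1/12*1/6) = [1/12, 7/72)
  'd': [1/12 + 1/12*1/6, 1/12 + 1/12*1/3) = [7/72, 1/9) <- contains code 29/288
  'e': [1/12 + 1/12*1/3, 1/12 + 1/12*1/2) = [1/9, 1/8)
  'b': [1/12 + 1/12*1/2, 1/12 + 1/12*1/1) = [1/8, 1/6)
  emit 'd', narrow to [7/72, 1/9)
Step 4: interval [7/72, 1/9), width = 1/9 - 7/72 = 1/72
  'a': [7/72 + 1/72*0/1, 7/72 + 1/72*1/6) = [7/72, 43/432)
  'd': [7/72 + 1/72*1/6, 7/72 + 1/72*1/3) = [43/432, 11/108) <- contains code 29/288
  'e': [7/72 + 1/72*1/3, 7/72 + 1/72*1/2) = [11/108, 5/48)
  'b': [7/72 + 1/72*1/2, 7/72 + 1/72*1/1) = [5/48, 1/9)
  emit 'd', narrow to [43/432, 11/108)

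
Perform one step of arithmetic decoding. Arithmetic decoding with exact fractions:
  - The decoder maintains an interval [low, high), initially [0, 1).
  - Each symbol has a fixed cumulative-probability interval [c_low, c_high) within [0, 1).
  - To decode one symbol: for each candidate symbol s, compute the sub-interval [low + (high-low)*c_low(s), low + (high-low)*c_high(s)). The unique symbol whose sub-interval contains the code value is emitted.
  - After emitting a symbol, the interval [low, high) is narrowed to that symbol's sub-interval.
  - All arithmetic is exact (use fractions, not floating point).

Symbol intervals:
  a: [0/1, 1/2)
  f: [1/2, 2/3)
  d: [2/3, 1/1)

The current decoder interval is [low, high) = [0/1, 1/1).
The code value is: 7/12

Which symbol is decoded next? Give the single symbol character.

Answer: f

Derivation:
Interval width = high − low = 1/1 − 0/1 = 1/1
Scaled code = (code − low) / width = (7/12 − 0/1) / 1/1 = 7/12
  a: [0/1, 1/2) 
  f: [1/2, 2/3) ← scaled code falls here ✓
  d: [2/3, 1/1) 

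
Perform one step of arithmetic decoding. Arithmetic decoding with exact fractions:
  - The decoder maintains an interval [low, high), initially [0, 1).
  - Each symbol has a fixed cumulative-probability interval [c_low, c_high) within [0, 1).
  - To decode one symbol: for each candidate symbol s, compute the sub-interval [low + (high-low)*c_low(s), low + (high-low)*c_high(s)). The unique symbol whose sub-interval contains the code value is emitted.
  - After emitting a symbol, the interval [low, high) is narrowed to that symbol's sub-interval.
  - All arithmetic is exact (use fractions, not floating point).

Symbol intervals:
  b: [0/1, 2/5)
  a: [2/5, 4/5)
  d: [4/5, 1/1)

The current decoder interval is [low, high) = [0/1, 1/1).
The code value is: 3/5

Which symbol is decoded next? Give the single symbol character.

Answer: a

Derivation:
Interval width = high − low = 1/1 − 0/1 = 1/1
Scaled code = (code − low) / width = (3/5 − 0/1) / 1/1 = 3/5
  b: [0/1, 2/5) 
  a: [2/5, 4/5) ← scaled code falls here ✓
  d: [4/5, 1/1) 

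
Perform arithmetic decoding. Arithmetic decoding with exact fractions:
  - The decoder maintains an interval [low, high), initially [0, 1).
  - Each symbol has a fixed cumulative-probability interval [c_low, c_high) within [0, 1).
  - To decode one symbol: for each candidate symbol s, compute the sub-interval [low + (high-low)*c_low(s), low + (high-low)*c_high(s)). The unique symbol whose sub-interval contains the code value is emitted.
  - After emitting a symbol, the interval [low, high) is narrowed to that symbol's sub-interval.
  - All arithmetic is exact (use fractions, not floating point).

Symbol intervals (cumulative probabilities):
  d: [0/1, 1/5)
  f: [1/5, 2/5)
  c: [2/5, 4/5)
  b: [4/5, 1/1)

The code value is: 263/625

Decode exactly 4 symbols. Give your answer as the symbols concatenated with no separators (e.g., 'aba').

Step 1: interval [0/1, 1/1), width = 1/1 - 0/1 = 1/1
  'd': [0/1 + 1/1*0/1, 0/1 + 1/1*1/5) = [0/1, 1/5)
  'f': [0/1 + 1/1*1/5, 0/1 + 1/1*2/5) = [1/5, 2/5)
  'c': [0/1 + 1/1*2/5, 0/1 + 1/1*4/5) = [2/5, 4/5) <- contains code 263/625
  'b': [0/1 + 1/1*4/5, 0/1 + 1/1*1/1) = [4/5, 1/1)
  emit 'c', narrow to [2/5, 4/5)
Step 2: interval [2/5, 4/5), width = 4/5 - 2/5 = 2/5
  'd': [2/5 + 2/5*0/1, 2/5 + 2/5*1/5) = [2/5, 12/25) <- contains code 263/625
  'f': [2/5 + 2/5*1/5, 2/5 + 2/5*2/5) = [12/25, 14/25)
  'c': [2/5 + 2/5*2/5, 2/5 + 2/5*4/5) = [14/25, 18/25)
  'b': [2/5 + 2/5*4/5, 2/5 + 2/5*1/1) = [18/25, 4/5)
  emit 'd', narrow to [2/5, 12/25)
Step 3: interval [2/5, 12/25), width = 12/25 - 2/5 = 2/25
  'd': [2/5 + 2/25*0/1, 2/5 + 2/25*1/5) = [2/5, 52/125)
  'f': [2/5 + 2/25*1/5, 2/5 + 2/25*2/5) = [52/125, 54/125) <- contains code 263/625
  'c': [2/5 + 2/25*2/5, 2/5 + 2/25*4/5) = [54/125, 58/125)
  'b': [2/5 + 2/25*4/5, 2/5 + 2/25*1/1) = [58/125, 12/25)
  emit 'f', narrow to [52/125, 54/125)
Step 4: interval [52/125, 54/125), width = 54/125 - 52/125 = 2/125
  'd': [52/125 + 2/125*0/1, 52/125 + 2/125*1/5) = [52/125, 262/625)
  'f': [52/125 + 2/125*1/5, 52/125 + 2/125*2/5) = [262/625, 264/625) <- contains code 263/625
  'c': [52/125 + 2/125*2/5, 52/125 + 2/125*4/5) = [264/625, 268/625)
  'b': [52/125 + 2/125*4/5, 52/125 + 2/125*1/1) = [268/625, 54/125)
  emit 'f', narrow to [262/625, 264/625)

Answer: cdff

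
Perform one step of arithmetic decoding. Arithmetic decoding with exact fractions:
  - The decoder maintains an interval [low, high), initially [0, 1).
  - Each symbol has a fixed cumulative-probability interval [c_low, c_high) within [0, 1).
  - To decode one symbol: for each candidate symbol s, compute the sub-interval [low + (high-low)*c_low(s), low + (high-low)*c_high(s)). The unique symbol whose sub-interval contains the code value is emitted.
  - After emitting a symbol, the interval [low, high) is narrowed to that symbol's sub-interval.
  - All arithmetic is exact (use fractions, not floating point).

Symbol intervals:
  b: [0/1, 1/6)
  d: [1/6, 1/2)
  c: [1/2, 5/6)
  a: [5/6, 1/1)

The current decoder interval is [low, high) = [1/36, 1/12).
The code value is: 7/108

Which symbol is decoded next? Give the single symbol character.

Answer: c

Derivation:
Interval width = high − low = 1/12 − 1/36 = 1/18
Scaled code = (code − low) / width = (7/108 − 1/36) / 1/18 = 2/3
  b: [0/1, 1/6) 
  d: [1/6, 1/2) 
  c: [1/2, 5/6) ← scaled code falls here ✓
  a: [5/6, 1/1) 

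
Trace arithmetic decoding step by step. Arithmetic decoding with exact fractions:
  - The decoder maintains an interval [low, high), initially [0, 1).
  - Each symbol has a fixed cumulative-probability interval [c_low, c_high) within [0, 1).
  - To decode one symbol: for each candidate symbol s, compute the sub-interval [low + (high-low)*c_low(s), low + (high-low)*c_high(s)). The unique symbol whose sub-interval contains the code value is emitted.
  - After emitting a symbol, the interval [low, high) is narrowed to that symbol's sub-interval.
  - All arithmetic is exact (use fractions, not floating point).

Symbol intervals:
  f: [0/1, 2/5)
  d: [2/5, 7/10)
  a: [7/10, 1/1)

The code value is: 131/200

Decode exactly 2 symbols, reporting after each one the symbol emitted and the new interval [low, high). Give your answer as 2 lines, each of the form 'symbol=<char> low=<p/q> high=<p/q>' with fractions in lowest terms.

Step 1: interval [0/1, 1/1), width = 1/1 - 0/1 = 1/1
  'f': [0/1 + 1/1*0/1, 0/1 + 1/1*2/5) = [0/1, 2/5)
  'd': [0/1 + 1/1*2/5, 0/1 + 1/1*7/10) = [2/5, 7/10) <- contains code 131/200
  'a': [0/1 + 1/1*7/10, 0/1 + 1/1*1/1) = [7/10, 1/1)
  emit 'd', narrow to [2/5, 7/10)
Step 2: interval [2/5, 7/10), width = 7/10 - 2/5 = 3/10
  'f': [2/5 + 3/10*0/1, 2/5 + 3/10*2/5) = [2/5, 13/25)
  'd': [2/5 + 3/10*2/5, 2/5 + 3/10*7/10) = [13/25, 61/100)
  'a': [2/5 + 3/10*7/10, 2/5 + 3/10*1/1) = [61/100, 7/10) <- contains code 131/200
  emit 'a', narrow to [61/100, 7/10)

Answer: symbol=d low=2/5 high=7/10
symbol=a low=61/100 high=7/10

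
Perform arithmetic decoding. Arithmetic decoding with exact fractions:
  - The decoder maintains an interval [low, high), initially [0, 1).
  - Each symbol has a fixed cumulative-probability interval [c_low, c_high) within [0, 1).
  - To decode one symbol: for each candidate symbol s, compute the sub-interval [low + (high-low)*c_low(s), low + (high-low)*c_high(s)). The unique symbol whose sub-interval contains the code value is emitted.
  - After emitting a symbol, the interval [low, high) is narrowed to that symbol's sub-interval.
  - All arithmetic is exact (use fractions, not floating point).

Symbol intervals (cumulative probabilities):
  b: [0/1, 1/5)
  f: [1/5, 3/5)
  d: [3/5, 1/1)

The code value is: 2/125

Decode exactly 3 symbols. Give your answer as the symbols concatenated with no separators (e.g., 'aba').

Step 1: interval [0/1, 1/1), width = 1/1 - 0/1 = 1/1
  'b': [0/1 + 1/1*0/1, 0/1 + 1/1*1/5) = [0/1, 1/5) <- contains code 2/125
  'f': [0/1 + 1/1*1/5, 0/1 + 1/1*3/5) = [1/5, 3/5)
  'd': [0/1 + 1/1*3/5, 0/1 + 1/1*1/1) = [3/5, 1/1)
  emit 'b', narrow to [0/1, 1/5)
Step 2: interval [0/1, 1/5), width = 1/5 - 0/1 = 1/5
  'b': [0/1 + 1/5*0/1, 0/1 + 1/5*1/5) = [0/1, 1/25) <- contains code 2/125
  'f': [0/1 + 1/5*1/5, 0/1 + 1/5*3/5) = [1/25, 3/25)
  'd': [0/1 + 1/5*3/5, 0/1 + 1/5*1/1) = [3/25, 1/5)
  emit 'b', narrow to [0/1, 1/25)
Step 3: interval [0/1, 1/25), width = 1/25 - 0/1 = 1/25
  'b': [0/1 + 1/25*0/1, 0/1 + 1/25*1/5) = [0/1, 1/125)
  'f': [0/1 + 1/25*1/5, 0/1 + 1/25*3/5) = [1/125, 3/125) <- contains code 2/125
  'd': [0/1 + 1/25*3/5, 0/1 + 1/25*1/1) = [3/125, 1/25)
  emit 'f', narrow to [1/125, 3/125)

Answer: bbf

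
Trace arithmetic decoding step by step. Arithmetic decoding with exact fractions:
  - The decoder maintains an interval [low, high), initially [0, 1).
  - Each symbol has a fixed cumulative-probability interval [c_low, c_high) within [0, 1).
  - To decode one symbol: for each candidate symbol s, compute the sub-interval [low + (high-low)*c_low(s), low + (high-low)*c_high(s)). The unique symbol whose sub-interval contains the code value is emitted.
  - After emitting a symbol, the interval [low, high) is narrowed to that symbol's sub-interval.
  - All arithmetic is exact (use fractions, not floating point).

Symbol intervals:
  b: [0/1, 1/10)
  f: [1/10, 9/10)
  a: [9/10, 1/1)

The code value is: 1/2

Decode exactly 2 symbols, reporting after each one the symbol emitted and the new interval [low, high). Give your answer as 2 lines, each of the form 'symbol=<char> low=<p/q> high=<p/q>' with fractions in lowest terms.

Answer: symbol=f low=1/10 high=9/10
symbol=f low=9/50 high=41/50

Derivation:
Step 1: interval [0/1, 1/1), width = 1/1 - 0/1 = 1/1
  'b': [0/1 + 1/1*0/1, 0/1 + 1/1*1/10) = [0/1, 1/10)
  'f': [0/1 + 1/1*1/10, 0/1 + 1/1*9/10) = [1/10, 9/10) <- contains code 1/2
  'a': [0/1 + 1/1*9/10, 0/1 + 1/1*1/1) = [9/10, 1/1)
  emit 'f', narrow to [1/10, 9/10)
Step 2: interval [1/10, 9/10), width = 9/10 - 1/10 = 4/5
  'b': [1/10 + 4/5*0/1, 1/10 + 4/5*1/10) = [1/10, 9/50)
  'f': [1/10 + 4/5*1/10, 1/10 + 4/5*9/10) = [9/50, 41/50) <- contains code 1/2
  'a': [1/10 + 4/5*9/10, 1/10 + 4/5*1/1) = [41/50, 9/10)
  emit 'f', narrow to [9/50, 41/50)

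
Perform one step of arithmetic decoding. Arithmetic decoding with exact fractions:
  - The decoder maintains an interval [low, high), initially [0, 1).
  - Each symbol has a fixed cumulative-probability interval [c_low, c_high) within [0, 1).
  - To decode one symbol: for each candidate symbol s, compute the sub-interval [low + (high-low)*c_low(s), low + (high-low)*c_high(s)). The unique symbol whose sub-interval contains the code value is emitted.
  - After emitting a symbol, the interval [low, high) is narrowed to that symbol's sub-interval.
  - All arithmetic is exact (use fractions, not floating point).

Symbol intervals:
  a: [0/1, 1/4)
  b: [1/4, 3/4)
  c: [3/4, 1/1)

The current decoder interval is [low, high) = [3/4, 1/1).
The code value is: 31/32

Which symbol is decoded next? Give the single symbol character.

Answer: c

Derivation:
Interval width = high − low = 1/1 − 3/4 = 1/4
Scaled code = (code − low) / width = (31/32 − 3/4) / 1/4 = 7/8
  a: [0/1, 1/4) 
  b: [1/4, 3/4) 
  c: [3/4, 1/1) ← scaled code falls here ✓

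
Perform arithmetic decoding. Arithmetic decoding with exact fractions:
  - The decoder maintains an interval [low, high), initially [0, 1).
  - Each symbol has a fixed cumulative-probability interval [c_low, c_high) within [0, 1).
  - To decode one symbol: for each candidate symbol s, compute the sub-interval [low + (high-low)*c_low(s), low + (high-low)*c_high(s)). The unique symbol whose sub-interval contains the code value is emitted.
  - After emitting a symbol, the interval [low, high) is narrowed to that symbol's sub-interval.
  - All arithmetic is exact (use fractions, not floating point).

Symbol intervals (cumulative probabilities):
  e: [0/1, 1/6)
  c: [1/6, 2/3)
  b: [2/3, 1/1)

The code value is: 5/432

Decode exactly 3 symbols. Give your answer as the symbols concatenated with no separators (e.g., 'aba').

Step 1: interval [0/1, 1/1), width = 1/1 - 0/1 = 1/1
  'e': [0/1 + 1/1*0/1, 0/1 + 1/1*1/6) = [0/1, 1/6) <- contains code 5/432
  'c': [0/1 + 1/1*1/6, 0/1 + 1/1*2/3) = [1/6, 2/3)
  'b': [0/1 + 1/1*2/3, 0/1 + 1/1*1/1) = [2/3, 1/1)
  emit 'e', narrow to [0/1, 1/6)
Step 2: interval [0/1, 1/6), width = 1/6 - 0/1 = 1/6
  'e': [0/1 + 1/6*0/1, 0/1 + 1/6*1/6) = [0/1, 1/36) <- contains code 5/432
  'c': [0/1 + 1/6*1/6, 0/1 + 1/6*2/3) = [1/36, 1/9)
  'b': [0/1 + 1/6*2/3, 0/1 + 1/6*1/1) = [1/9, 1/6)
  emit 'e', narrow to [0/1, 1/36)
Step 3: interval [0/1, 1/36), width = 1/36 - 0/1 = 1/36
  'e': [0/1 + 1/36*0/1, 0/1 + 1/36*1/6) = [0/1, 1/216)
  'c': [0/1 + 1/36*1/6, 0/1 + 1/36*2/3) = [1/216, 1/54) <- contains code 5/432
  'b': [0/1 + 1/36*2/3, 0/1 + 1/36*1/1) = [1/54, 1/36)
  emit 'c', narrow to [1/216, 1/54)

Answer: eec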